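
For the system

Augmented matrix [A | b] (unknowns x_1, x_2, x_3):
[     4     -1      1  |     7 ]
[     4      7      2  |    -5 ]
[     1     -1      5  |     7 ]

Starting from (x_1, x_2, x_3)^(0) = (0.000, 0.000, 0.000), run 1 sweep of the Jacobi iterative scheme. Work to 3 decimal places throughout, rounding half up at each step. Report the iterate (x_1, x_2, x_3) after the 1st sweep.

(1.750, -0.714, 1.400)

Iteration 1:
  x_1 = (7 - (-1)·0.000 - (1)·0.000) / (4) = 1.750
  x_2 = (-5 - (4)·0.000 - (2)·0.000) / (7) = -0.714
  x_3 = (7 - (1)·0.000 - (-1)·0.000) / (5) = 1.400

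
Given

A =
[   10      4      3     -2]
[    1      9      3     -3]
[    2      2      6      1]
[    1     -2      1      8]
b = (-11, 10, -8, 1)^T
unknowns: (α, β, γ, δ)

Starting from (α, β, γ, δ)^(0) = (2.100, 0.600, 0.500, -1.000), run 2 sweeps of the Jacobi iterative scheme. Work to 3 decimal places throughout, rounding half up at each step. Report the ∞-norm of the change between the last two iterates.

Iteration 1:
  α = (-11 - (4)·0.600 - (3)·0.500 - (-2)·-1.000) / (10) = -1.690
  β = (10 - (1)·2.100 - (3)·0.500 - (-3)·-1.000) / (9) = 0.378
  γ = (-8 - (2)·2.100 - (2)·0.600 - (1)·-1.000) / (6) = -2.067
  δ = (1 - (1)·2.100 - (-2)·0.600 - (1)·0.500) / (8) = -0.050
Iteration 2:
  α = (-11 - (4)·0.378 - (3)·-2.067 - (-2)·-0.050) / (10) = -0.641
  β = (10 - (1)·-1.690 - (3)·-2.067 - (-3)·-0.050) / (9) = 1.971
  γ = (-8 - (2)·-1.690 - (2)·0.378 - (1)·-0.050) / (6) = -0.888
  δ = (1 - (1)·-1.690 - (-2)·0.378 - (1)·-2.067) / (8) = 0.689
Change: (1.049, 1.593, 1.179, 0.739) → max |·| = 1.593

1.593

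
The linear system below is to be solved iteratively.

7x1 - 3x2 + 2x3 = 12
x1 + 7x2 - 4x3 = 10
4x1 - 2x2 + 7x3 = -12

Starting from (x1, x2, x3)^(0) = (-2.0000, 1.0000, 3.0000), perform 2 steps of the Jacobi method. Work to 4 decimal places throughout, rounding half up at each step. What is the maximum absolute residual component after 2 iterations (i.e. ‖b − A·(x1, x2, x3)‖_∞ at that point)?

Iteration 1:
  x1 = (12 - (-3)·1.0000 - (2)·3.0000) / (7) = 1.2857
  x2 = (10 - (1)·-2.0000 - (-4)·3.0000) / (7) = 3.4286
  x3 = (-12 - (4)·-2.0000 - (-2)·1.0000) / (7) = -0.2857
Iteration 2:
  x1 = (12 - (-3)·3.4286 - (2)·-0.2857) / (7) = 3.2653
  x2 = (10 - (1)·1.2857 - (-4)·-0.2857) / (7) = 1.0816
  x3 = (-12 - (4)·1.2857 - (-2)·3.4286) / (7) = -1.4694
Residual b − A·x = (-4.6735, -6.7141, -12.6122); ∞-norm = 12.6122

12.6122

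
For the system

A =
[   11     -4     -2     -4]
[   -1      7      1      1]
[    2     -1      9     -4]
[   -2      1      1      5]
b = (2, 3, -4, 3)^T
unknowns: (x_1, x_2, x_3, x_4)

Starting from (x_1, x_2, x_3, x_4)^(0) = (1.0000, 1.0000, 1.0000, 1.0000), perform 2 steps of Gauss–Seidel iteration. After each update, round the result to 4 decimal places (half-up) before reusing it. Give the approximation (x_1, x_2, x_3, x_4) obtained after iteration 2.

Iteration 1:
  x_1 = (2 - (-4)·1.0000 - (-2)·1.0000 - (-4)·1.0000) / (11) = 1.0909
  x_2 = (3 - (-1)·1.0909 - (1)·1.0000 - (1)·1.0000) / (7) = 0.2987
  x_3 = (-4 - (2)·1.0909 - (-1)·0.2987 - (-4)·1.0000) / (9) = -0.2092
  x_4 = (3 - (-2)·1.0909 - (1)·0.2987 - (1)·-0.2092) / (5) = 1.0185
Iteration 2:
  x_1 = (2 - (-4)·0.2987 - (-2)·-0.2092 - (-4)·1.0185) / (11) = 0.6228
  x_2 = (3 - (-1)·0.6228 - (1)·-0.2092 - (1)·1.0185) / (7) = 0.4019
  x_3 = (-4 - (2)·0.6228 - (-1)·0.4019 - (-4)·1.0185) / (9) = -0.0855
  x_4 = (3 - (-2)·0.6228 - (1)·0.4019 - (1)·-0.0855) / (5) = 0.7858

(0.6228, 0.4019, -0.0855, 0.7858)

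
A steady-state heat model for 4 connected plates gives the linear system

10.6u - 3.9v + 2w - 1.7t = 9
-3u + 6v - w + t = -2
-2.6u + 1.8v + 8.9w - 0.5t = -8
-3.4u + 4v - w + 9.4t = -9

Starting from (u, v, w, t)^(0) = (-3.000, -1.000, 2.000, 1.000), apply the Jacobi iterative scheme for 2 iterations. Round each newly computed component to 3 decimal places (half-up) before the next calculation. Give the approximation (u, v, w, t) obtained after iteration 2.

(0.297, -0.220, -0.563, -0.314)

Iteration 1:
  u = (9 - (-3.9)·-1.000 - (2)·2.000 - (-1.7)·1.000) / (10.6) = 0.264
  v = (-2 - (-3)·-3.000 - (-1)·2.000 - (1)·1.000) / (6) = -1.667
  w = (-8 - (-2.6)·-3.000 - (1.8)·-1.000 - (-0.5)·1.000) / (8.9) = -1.517
  t = (-9 - (-3.4)·-3.000 - (4)·-1.000 - (-1)·2.000) / (9.4) = -1.404
Iteration 2:
  u = (9 - (-3.9)·-1.667 - (2)·-1.517 - (-1.7)·-1.404) / (10.6) = 0.297
  v = (-2 - (-3)·0.264 - (-1)·-1.517 - (1)·-1.404) / (6) = -0.220
  w = (-8 - (-2.6)·0.264 - (1.8)·-1.667 - (-0.5)·-1.404) / (8.9) = -0.563
  t = (-9 - (-3.4)·0.264 - (4)·-1.667 - (-1)·-1.517) / (9.4) = -0.314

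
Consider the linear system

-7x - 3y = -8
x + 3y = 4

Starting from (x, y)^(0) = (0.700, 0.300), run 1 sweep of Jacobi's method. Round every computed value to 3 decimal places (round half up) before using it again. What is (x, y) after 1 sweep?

(1.014, 1.100)

Iteration 1:
  x = (-8 - (-3)·0.300) / (-7) = 1.014
  y = (4 - (1)·0.700) / (3) = 1.100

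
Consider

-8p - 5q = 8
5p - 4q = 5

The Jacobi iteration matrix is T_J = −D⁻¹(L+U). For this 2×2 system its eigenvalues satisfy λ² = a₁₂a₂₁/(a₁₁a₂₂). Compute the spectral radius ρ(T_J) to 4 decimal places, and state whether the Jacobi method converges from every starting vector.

a₁₂a₂₁/(a₁₁a₂₂) = (-5)·(5) / ((-8)·(-4)) = -0.781250
ρ = √|-0.781250| = √0.781250 = 0.8839
ρ < 1, so Jacobi converges

0.8839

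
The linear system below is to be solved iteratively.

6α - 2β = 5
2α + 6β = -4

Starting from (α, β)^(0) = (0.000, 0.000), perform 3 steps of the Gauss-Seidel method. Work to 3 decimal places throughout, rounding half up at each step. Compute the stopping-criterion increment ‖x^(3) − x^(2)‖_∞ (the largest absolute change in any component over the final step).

Iteration 1:
  α = (5 - (-2)·0.000) / (6) = 0.833
  β = (-4 - (2)·0.833) / (6) = -0.944
Iteration 2:
  α = (5 - (-2)·-0.944) / (6) = 0.519
  β = (-4 - (2)·0.519) / (6) = -0.840
Iteration 3:
  α = (5 - (-2)·-0.840) / (6) = 0.553
  β = (-4 - (2)·0.553) / (6) = -0.851
Change: (0.034, -0.011) → max |·| = 0.034

0.034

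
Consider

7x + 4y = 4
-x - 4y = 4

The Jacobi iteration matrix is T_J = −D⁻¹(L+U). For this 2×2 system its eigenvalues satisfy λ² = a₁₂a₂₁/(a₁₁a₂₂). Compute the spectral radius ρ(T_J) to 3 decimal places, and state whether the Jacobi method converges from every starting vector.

a₁₂a₂₁/(a₁₁a₂₂) = (4)·(-1) / ((7)·(-4)) = 0.142857
ρ = √|0.142857| = √0.142857 = 0.378
ρ < 1, so Jacobi converges

0.378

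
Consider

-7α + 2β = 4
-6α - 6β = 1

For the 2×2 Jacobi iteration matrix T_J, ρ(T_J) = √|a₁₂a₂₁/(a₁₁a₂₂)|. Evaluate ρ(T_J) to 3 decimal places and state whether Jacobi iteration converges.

a₁₂a₂₁/(a₁₁a₂₂) = (2)·(-6) / ((-7)·(-6)) = -0.285714
ρ = √|-0.285714| = √0.285714 = 0.535
ρ < 1, so Jacobi converges

0.535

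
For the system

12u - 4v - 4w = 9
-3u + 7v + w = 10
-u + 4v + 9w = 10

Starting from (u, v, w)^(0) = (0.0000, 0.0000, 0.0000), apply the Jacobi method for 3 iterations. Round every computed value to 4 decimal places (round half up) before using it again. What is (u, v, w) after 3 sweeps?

(1.4669, 2.0329, 0.5813)

Iteration 1:
  u = (9 - (-4)·0.0000 - (-4)·0.0000) / (12) = 0.7500
  v = (10 - (-3)·0.0000 - (1)·0.0000) / (7) = 1.4286
  w = (10 - (-1)·0.0000 - (4)·0.0000) / (9) = 1.1111
Iteration 2:
  u = (9 - (-4)·1.4286 - (-4)·1.1111) / (12) = 1.5966
  v = (10 - (-3)·0.7500 - (1)·1.1111) / (7) = 1.5913
  w = (10 - (-1)·0.7500 - (4)·1.4286) / (9) = 0.5595
Iteration 3:
  u = (9 - (-4)·1.5913 - (-4)·0.5595) / (12) = 1.4669
  v = (10 - (-3)·1.5966 - (1)·0.5595) / (7) = 2.0329
  w = (10 - (-1)·1.5966 - (4)·1.5913) / (9) = 0.5813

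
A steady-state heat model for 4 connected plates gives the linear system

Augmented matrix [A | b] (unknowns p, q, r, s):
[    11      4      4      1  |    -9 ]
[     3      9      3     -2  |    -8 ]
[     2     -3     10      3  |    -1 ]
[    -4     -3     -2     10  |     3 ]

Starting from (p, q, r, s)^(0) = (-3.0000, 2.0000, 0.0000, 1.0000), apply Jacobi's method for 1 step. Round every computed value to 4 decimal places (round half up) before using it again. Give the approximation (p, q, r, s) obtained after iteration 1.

(-1.6364, 0.3333, 0.8000, -0.3000)

Iteration 1:
  p = (-9 - (4)·2.0000 - (4)·0.0000 - (1)·1.0000) / (11) = -1.6364
  q = (-8 - (3)·-3.0000 - (3)·0.0000 - (-2)·1.0000) / (9) = 0.3333
  r = (-1 - (2)·-3.0000 - (-3)·2.0000 - (3)·1.0000) / (10) = 0.8000
  s = (3 - (-4)·-3.0000 - (-3)·2.0000 - (-2)·0.0000) / (10) = -0.3000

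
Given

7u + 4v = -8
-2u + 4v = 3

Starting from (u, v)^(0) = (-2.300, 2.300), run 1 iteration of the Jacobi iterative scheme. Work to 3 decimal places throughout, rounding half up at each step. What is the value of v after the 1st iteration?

-0.400

Iteration 1:
  u = (-8 - (4)·2.300) / (7) = -2.457
  v = (3 - (-2)·-2.300) / (4) = -0.400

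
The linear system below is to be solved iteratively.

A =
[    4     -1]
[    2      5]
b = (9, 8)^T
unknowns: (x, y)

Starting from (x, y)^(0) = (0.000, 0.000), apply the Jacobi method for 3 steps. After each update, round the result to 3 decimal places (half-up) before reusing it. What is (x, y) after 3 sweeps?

Iteration 1:
  x = (9 - (-1)·0.000) / (4) = 2.250
  y = (8 - (2)·0.000) / (5) = 1.600
Iteration 2:
  x = (9 - (-1)·1.600) / (4) = 2.650
  y = (8 - (2)·2.250) / (5) = 0.700
Iteration 3:
  x = (9 - (-1)·0.700) / (4) = 2.425
  y = (8 - (2)·2.650) / (5) = 0.540

(2.425, 0.540)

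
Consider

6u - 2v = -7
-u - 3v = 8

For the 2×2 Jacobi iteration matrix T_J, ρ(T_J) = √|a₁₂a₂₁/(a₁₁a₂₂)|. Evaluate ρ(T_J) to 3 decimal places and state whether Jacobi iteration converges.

0.333

a₁₂a₂₁/(a₁₁a₂₂) = (-2)·(-1) / ((6)·(-3)) = -0.111111
ρ = √|-0.111111| = √0.111111 = 0.333
ρ < 1, so Jacobi converges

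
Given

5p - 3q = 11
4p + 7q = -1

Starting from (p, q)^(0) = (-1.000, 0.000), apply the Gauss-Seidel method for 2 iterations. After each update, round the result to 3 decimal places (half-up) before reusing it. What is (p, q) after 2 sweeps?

Iteration 1:
  p = (11 - (-3)·0.000) / (5) = 2.200
  q = (-1 - (4)·2.200) / (7) = -1.400
Iteration 2:
  p = (11 - (-3)·-1.400) / (5) = 1.360
  q = (-1 - (4)·1.360) / (7) = -0.920

(1.360, -0.920)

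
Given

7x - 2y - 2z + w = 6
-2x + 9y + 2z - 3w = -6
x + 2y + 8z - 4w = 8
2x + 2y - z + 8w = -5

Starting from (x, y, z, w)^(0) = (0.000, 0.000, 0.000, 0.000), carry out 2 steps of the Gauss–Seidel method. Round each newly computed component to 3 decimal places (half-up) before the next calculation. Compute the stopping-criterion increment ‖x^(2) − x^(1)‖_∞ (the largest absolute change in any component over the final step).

Iteration 1:
  x = (6 - (-2)·0.000 - (-2)·0.000 - (1)·0.000) / (7) = 0.857
  y = (-6 - (-2)·0.857 - (2)·0.000 - (-3)·0.000) / (9) = -0.476
  z = (8 - (1)·0.857 - (2)·-0.476 - (-4)·0.000) / (8) = 1.012
  w = (-5 - (2)·0.857 - (2)·-0.476 - (-1)·1.012) / (8) = -0.594
Iteration 2:
  x = (6 - (-2)·-0.476 - (-2)·1.012 - (1)·-0.594) / (7) = 1.095
  y = (-6 - (-2)·1.095 - (2)·1.012 - (-3)·-0.594) / (9) = -0.846
  z = (8 - (1)·1.095 - (2)·-0.846 - (-4)·-0.594) / (8) = 0.778
  w = (-5 - (2)·1.095 - (2)·-0.846 - (-1)·0.778) / (8) = -0.590
Change: (0.238, -0.370, -0.234, 0.004) → max |·| = 0.370

0.370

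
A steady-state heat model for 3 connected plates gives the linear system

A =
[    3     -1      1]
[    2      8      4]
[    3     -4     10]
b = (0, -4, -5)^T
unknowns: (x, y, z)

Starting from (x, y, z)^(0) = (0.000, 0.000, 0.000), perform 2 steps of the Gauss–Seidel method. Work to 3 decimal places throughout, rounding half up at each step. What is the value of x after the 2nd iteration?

Iteration 1:
  x = (0 - (-1)·0.000 - (1)·0.000) / (3) = 0.000
  y = (-4 - (2)·0.000 - (4)·0.000) / (8) = -0.500
  z = (-5 - (3)·0.000 - (-4)·-0.500) / (10) = -0.700
Iteration 2:
  x = (0 - (-1)·-0.500 - (1)·-0.700) / (3) = 0.067
  y = (-4 - (2)·0.067 - (4)·-0.700) / (8) = -0.167
  z = (-5 - (3)·0.067 - (-4)·-0.167) / (10) = -0.587

0.067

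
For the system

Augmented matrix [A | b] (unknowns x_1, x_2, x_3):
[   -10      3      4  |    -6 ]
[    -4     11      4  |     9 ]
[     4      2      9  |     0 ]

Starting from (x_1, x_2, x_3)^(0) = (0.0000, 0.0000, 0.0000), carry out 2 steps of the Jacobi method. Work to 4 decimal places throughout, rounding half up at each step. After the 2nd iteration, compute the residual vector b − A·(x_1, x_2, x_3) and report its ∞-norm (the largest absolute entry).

2.7756

Iteration 1:
  x_1 = (-6 - (3)·0.0000 - (4)·0.0000) / (-10) = 0.6000
  x_2 = (9 - (-4)·0.0000 - (4)·0.0000) / (11) = 0.8182
  x_3 = (0 - (4)·0.0000 - (2)·0.0000) / (9) = 0.0000
Iteration 2:
  x_1 = (-6 - (3)·0.8182 - (4)·0.0000) / (-10) = 0.8455
  x_2 = (9 - (-4)·0.6000 - (4)·0.0000) / (11) = 1.0364
  x_3 = (0 - (4)·0.6000 - (2)·0.8182) / (9) = -0.4485
Residual b − A·x = (1.1398, 2.7756, -1.4183); ∞-norm = 2.7756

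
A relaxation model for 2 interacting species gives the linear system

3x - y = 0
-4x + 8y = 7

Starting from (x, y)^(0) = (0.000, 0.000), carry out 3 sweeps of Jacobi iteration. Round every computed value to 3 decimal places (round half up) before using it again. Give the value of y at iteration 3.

Iteration 1:
  x = (0 - (-1)·0.000) / (3) = 0.000
  y = (7 - (-4)·0.000) / (8) = 0.875
Iteration 2:
  x = (0 - (-1)·0.875) / (3) = 0.292
  y = (7 - (-4)·0.000) / (8) = 0.875
Iteration 3:
  x = (0 - (-1)·0.875) / (3) = 0.292
  y = (7 - (-4)·0.292) / (8) = 1.021

1.021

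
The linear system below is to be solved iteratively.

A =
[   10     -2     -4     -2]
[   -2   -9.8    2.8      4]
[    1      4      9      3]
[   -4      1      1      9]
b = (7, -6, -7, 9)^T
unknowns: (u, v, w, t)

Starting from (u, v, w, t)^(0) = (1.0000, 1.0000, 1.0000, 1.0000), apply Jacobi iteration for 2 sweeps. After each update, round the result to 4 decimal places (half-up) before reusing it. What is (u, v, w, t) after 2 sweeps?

Iteration 1:
  u = (7 - (-2)·1.0000 - (-4)·1.0000 - (-2)·1.0000) / (10) = 1.5000
  v = (-6 - (-2)·1.0000 - (2.8)·1.0000 - (4)·1.0000) / (-9.8) = 1.1020
  w = (-7 - (1)·1.0000 - (4)·1.0000 - (3)·1.0000) / (9) = -1.6667
  t = (9 - (-4)·1.0000 - (1)·1.0000 - (1)·1.0000) / (9) = 1.2222
Iteration 2:
  u = (7 - (-2)·1.1020 - (-4)·-1.6667 - (-2)·1.2222) / (10) = 0.4982
  v = (-6 - (-2)·1.5000 - (2.8)·-1.6667 - (4)·1.2222) / (-9.8) = 0.3288
  w = (-7 - (1)·1.5000 - (4)·1.1020 - (3)·1.2222) / (9) = -1.8416
  t = (9 - (-4)·1.5000 - (1)·1.1020 - (1)·-1.6667) / (9) = 1.7294

(0.4982, 0.3288, -1.8416, 1.7294)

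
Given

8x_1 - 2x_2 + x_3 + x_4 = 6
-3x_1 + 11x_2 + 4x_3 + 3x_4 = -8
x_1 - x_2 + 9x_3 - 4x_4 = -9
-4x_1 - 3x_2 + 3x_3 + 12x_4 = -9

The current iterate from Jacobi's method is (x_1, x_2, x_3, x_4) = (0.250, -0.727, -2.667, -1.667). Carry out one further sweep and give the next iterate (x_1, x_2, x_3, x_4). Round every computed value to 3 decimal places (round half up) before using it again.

(1.110, 0.765, -1.849, -0.182)

One sweep:
  x_1 = (6 - (-2)·-0.727 - (1)·-2.667 - (1)·-1.667) / (8) = 1.110
  x_2 = (-8 - (-3)·0.250 - (4)·-2.667 - (3)·-1.667) / (11) = 0.765
  x_3 = (-9 - (1)·0.250 - (-1)·-0.727 - (-4)·-1.667) / (9) = -1.849
  x_4 = (-9 - (-4)·0.250 - (-3)·-0.727 - (3)·-2.667) / (12) = -0.182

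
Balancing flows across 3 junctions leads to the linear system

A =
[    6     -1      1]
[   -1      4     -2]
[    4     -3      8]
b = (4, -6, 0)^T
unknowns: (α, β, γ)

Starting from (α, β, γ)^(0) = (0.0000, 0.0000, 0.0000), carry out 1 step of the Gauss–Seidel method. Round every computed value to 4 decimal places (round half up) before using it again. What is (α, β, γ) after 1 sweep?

(0.6667, -1.3333, -0.8333)

Iteration 1:
  α = (4 - (-1)·0.0000 - (1)·0.0000) / (6) = 0.6667
  β = (-6 - (-1)·0.6667 - (-2)·0.0000) / (4) = -1.3333
  γ = (0 - (4)·0.6667 - (-3)·-1.3333) / (8) = -0.8333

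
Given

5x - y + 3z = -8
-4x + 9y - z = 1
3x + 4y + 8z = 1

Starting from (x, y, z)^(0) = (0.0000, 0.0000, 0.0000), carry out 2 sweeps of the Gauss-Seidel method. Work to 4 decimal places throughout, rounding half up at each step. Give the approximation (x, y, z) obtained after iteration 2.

(-2.3350, -0.8128, 1.4070)

Iteration 1:
  x = (-8 - (-1)·0.0000 - (3)·0.0000) / (5) = -1.6000
  y = (1 - (-4)·-1.6000 - (-1)·0.0000) / (9) = -0.6000
  z = (1 - (3)·-1.6000 - (4)·-0.6000) / (8) = 1.0250
Iteration 2:
  x = (-8 - (-1)·-0.6000 - (3)·1.0250) / (5) = -2.3350
  y = (1 - (-4)·-2.3350 - (-1)·1.0250) / (9) = -0.8128
  z = (1 - (3)·-2.3350 - (4)·-0.8128) / (8) = 1.4070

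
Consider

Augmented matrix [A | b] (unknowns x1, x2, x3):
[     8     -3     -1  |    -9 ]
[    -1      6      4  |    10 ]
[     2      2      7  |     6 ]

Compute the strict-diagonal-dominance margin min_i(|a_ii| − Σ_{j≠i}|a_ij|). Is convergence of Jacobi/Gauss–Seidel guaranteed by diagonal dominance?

1

row 1: |8| − (3+1) = 4
row 2: |6| − (1+4) = 1
row 3: |7| − (2+2) = 3
minimum over rows = 1 → strictly diagonally dominant (convergence guaranteed)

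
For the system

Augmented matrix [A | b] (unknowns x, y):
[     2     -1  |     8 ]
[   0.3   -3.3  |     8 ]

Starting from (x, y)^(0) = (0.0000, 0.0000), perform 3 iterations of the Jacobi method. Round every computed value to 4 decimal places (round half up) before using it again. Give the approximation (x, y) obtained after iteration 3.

(2.9697, -2.1708)

Iteration 1:
  x = (8 - (-1)·0.0000) / (2) = 4.0000
  y = (8 - (0.3)·0.0000) / (-3.3) = -2.4242
Iteration 2:
  x = (8 - (-1)·-2.4242) / (2) = 2.7879
  y = (8 - (0.3)·4.0000) / (-3.3) = -2.0606
Iteration 3:
  x = (8 - (-1)·-2.0606) / (2) = 2.9697
  y = (8 - (0.3)·2.7879) / (-3.3) = -2.1708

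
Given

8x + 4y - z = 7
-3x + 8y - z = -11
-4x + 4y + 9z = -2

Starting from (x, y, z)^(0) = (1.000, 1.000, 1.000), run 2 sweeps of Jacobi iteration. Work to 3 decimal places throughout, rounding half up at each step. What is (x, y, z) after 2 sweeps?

Iteration 1:
  x = (7 - (4)·1.000 - (-1)·1.000) / (8) = 0.500
  y = (-11 - (-3)·1.000 - (-1)·1.000) / (8) = -0.875
  z = (-2 - (-4)·1.000 - (4)·1.000) / (9) = -0.222
Iteration 2:
  x = (7 - (4)·-0.875 - (-1)·-0.222) / (8) = 1.285
  y = (-11 - (-3)·0.500 - (-1)·-0.222) / (8) = -1.215
  z = (-2 - (-4)·0.500 - (4)·-0.875) / (9) = 0.389

(1.285, -1.215, 0.389)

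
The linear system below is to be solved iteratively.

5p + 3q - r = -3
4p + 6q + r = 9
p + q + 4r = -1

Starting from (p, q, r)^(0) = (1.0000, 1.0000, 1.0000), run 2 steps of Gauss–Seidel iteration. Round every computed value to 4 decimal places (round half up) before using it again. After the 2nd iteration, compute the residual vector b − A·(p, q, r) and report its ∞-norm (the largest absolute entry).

2.5375

Iteration 1:
  p = (-3 - (3)·1.0000 - (-1)·1.0000) / (5) = -1.0000
  q = (9 - (4)·-1.0000 - (1)·1.0000) / (6) = 2.0000
  r = (-1 - (1)·-1.0000 - (1)·2.0000) / (4) = -0.5000
Iteration 2:
  p = (-3 - (3)·2.0000 - (-1)·-0.5000) / (5) = -1.9000
  q = (9 - (4)·-1.9000 - (1)·-0.5000) / (6) = 2.8500
  r = (-1 - (1)·-1.9000 - (1)·2.8500) / (4) = -0.4875
Residual b − A·x = (-2.5375, -0.0125, 0.0000); ∞-norm = 2.5375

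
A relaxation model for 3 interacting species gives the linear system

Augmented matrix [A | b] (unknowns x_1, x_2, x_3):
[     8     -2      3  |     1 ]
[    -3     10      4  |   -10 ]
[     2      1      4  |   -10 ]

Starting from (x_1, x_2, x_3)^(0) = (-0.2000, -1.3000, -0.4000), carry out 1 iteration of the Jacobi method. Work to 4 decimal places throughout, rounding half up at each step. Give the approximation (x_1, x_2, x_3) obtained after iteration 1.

(-0.0500, -0.9000, -2.0750)

Iteration 1:
  x_1 = (1 - (-2)·-1.3000 - (3)·-0.4000) / (8) = -0.0500
  x_2 = (-10 - (-3)·-0.2000 - (4)·-0.4000) / (10) = -0.9000
  x_3 = (-10 - (2)·-0.2000 - (1)·-1.3000) / (4) = -2.0750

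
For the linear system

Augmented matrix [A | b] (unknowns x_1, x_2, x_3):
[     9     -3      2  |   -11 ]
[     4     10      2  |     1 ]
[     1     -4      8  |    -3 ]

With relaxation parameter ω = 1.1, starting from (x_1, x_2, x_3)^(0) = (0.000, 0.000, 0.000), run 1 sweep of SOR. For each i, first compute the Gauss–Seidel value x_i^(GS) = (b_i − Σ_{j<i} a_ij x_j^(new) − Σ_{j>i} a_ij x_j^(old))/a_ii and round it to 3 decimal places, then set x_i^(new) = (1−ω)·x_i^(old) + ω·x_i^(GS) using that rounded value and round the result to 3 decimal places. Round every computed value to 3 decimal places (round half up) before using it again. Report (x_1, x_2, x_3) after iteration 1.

(-1.344, 0.702, 0.158)

Iteration 1:
  x_1: GS value = (-11 - (-3)·0.000 - (2)·0.000) / (9) = -1.222;  x_1 ← (1−ω)·0.000 + ω·-1.222 = -1.344
  x_2: GS value = (1 - (4)·-1.344 - (2)·0.000) / (10) = 0.638;  x_2 ← (1−ω)·0.000 + ω·0.638 = 0.702
  x_3: GS value = (-3 - (1)·-1.344 - (-4)·0.702) / (8) = 0.144;  x_3 ← (1−ω)·0.000 + ω·0.144 = 0.158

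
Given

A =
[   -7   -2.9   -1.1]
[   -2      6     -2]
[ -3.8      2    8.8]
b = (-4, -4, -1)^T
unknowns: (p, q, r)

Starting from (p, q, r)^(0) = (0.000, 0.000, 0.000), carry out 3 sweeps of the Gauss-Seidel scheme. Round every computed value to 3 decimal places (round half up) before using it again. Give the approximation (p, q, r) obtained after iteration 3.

(0.670, -0.350, 0.255)

Iteration 1:
  p = (-4 - (-2.9)·0.000 - (-1.1)·0.000) / (-7) = 0.571
  q = (-4 - (-2)·0.571 - (-2)·0.000) / (6) = -0.476
  r = (-1 - (-3.8)·0.571 - (2)·-0.476) / (8.8) = 0.241
Iteration 2:
  p = (-4 - (-2.9)·-0.476 - (-1.1)·0.241) / (-7) = 0.731
  q = (-4 - (-2)·0.731 - (-2)·0.241) / (6) = -0.343
  r = (-1 - (-3.8)·0.731 - (2)·-0.343) / (8.8) = 0.280
Iteration 3:
  p = (-4 - (-2.9)·-0.343 - (-1.1)·0.280) / (-7) = 0.670
  q = (-4 - (-2)·0.670 - (-2)·0.280) / (6) = -0.350
  r = (-1 - (-3.8)·0.670 - (2)·-0.350) / (8.8) = 0.255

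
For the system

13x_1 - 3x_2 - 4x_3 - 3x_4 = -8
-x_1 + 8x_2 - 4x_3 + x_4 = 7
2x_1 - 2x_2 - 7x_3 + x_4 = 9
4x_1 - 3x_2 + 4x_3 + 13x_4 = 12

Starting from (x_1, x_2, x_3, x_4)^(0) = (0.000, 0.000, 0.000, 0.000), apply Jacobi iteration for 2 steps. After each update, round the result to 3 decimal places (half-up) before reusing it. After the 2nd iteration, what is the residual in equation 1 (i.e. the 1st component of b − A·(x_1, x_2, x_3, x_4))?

-1.322

Iteration 1:
  x_1 = (-8 - (-3)·0.000 - (-4)·0.000 - (-3)·0.000) / (13) = -0.615
  x_2 = (7 - (-1)·0.000 - (-4)·0.000 - (1)·0.000) / (8) = 0.875
  x_3 = (9 - (2)·0.000 - (-2)·0.000 - (1)·0.000) / (-7) = -1.286
  x_4 = (12 - (4)·0.000 - (-3)·0.000 - (4)·0.000) / (13) = 0.923
Iteration 2:
  x_1 = (-8 - (-3)·0.875 - (-4)·-1.286 - (-3)·0.923) / (13) = -0.596
  x_2 = (7 - (-1)·-0.615 - (-4)·-1.286 - (1)·0.923) / (8) = 0.040
  x_3 = (9 - (2)·-0.615 - (-2)·0.875 - (1)·0.923) / (-7) = -1.580
  x_4 = (12 - (4)·-0.615 - (-3)·0.875 - (4)·-1.286) / (13) = 1.710
Residual b − A·x = (-1.322, -1.946, -2.498, -1.406)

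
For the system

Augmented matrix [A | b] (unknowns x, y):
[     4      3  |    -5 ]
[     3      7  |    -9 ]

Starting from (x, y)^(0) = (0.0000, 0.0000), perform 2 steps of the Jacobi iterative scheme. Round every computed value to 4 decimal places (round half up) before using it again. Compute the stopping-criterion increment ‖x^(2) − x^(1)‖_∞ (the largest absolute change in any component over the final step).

Iteration 1:
  x = (-5 - (3)·0.0000) / (4) = -1.2500
  y = (-9 - (3)·0.0000) / (7) = -1.2857
Iteration 2:
  x = (-5 - (3)·-1.2857) / (4) = -0.2857
  y = (-9 - (3)·-1.2500) / (7) = -0.7500
Change: (0.9643, 0.5357) → max |·| = 0.9643

0.9643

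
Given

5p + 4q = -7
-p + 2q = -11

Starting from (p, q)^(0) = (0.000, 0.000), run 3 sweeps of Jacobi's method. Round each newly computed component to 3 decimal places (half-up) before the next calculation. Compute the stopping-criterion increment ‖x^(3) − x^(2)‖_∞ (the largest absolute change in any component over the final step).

2.200

Iteration 1:
  p = (-7 - (4)·0.000) / (5) = -1.400
  q = (-11 - (-1)·0.000) / (2) = -5.500
Iteration 2:
  p = (-7 - (4)·-5.500) / (5) = 3.000
  q = (-11 - (-1)·-1.400) / (2) = -6.200
Iteration 3:
  p = (-7 - (4)·-6.200) / (5) = 3.560
  q = (-11 - (-1)·3.000) / (2) = -4.000
Change: (0.560, 2.200) → max |·| = 2.200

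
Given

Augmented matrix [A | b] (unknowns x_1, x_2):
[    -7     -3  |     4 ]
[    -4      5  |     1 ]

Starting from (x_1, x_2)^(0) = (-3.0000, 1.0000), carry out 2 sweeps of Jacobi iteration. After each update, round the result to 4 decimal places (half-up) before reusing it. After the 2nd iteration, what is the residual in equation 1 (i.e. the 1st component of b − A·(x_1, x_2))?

4.7998

Iteration 1:
  x_1 = (4 - (-3)·1.0000) / (-7) = -1.0000
  x_2 = (1 - (-4)·-3.0000) / (5) = -2.2000
Iteration 2:
  x_1 = (4 - (-3)·-2.2000) / (-7) = 0.3714
  x_2 = (1 - (-4)·-1.0000) / (5) = -0.6000
Residual b − A·x = (4.7998, 5.4856)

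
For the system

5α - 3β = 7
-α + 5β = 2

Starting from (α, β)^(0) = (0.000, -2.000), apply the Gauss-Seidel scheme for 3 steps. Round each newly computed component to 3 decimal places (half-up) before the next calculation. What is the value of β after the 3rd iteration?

0.768

Iteration 1:
  α = (7 - (-3)·-2.000) / (5) = 0.200
  β = (2 - (-1)·0.200) / (5) = 0.440
Iteration 2:
  α = (7 - (-3)·0.440) / (5) = 1.664
  β = (2 - (-1)·1.664) / (5) = 0.733
Iteration 3:
  α = (7 - (-3)·0.733) / (5) = 1.840
  β = (2 - (-1)·1.840) / (5) = 0.768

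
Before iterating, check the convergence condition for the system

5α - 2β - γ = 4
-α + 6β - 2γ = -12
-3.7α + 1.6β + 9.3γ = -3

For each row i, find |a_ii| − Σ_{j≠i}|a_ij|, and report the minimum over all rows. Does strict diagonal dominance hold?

row 1: |5| − (2+1) = 2
row 2: |6| − (1+2) = 3
row 3: |9.3| − (3.7+1.6) = 4
minimum over rows = 2 → strictly diagonally dominant (convergence guaranteed)

2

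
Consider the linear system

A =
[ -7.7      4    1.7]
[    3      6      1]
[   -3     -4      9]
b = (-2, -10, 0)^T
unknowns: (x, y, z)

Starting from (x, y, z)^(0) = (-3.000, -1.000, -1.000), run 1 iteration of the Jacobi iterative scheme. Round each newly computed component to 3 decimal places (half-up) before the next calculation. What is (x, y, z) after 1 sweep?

Iteration 1:
  x = (-2 - (4)·-1.000 - (1.7)·-1.000) / (-7.7) = -0.481
  y = (-10 - (3)·-3.000 - (1)·-1.000) / (6) = 0.000
  z = (0 - (-3)·-3.000 - (-4)·-1.000) / (9) = -1.444

(-0.481, 0.000, -1.444)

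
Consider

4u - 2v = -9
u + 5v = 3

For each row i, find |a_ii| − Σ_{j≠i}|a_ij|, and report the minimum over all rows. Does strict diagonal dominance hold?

row 1: |4| − (2) = 2
row 2: |5| − (1) = 4
minimum over rows = 2 → strictly diagonally dominant (convergence guaranteed)

2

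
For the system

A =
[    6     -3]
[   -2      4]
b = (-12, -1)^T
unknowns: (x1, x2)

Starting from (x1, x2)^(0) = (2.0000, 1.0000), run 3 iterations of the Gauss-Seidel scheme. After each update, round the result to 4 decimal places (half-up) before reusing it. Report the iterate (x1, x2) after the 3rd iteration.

Iteration 1:
  x1 = (-12 - (-3)·1.0000) / (6) = -1.5000
  x2 = (-1 - (-2)·-1.5000) / (4) = -1.0000
Iteration 2:
  x1 = (-12 - (-3)·-1.0000) / (6) = -2.5000
  x2 = (-1 - (-2)·-2.5000) / (4) = -1.5000
Iteration 3:
  x1 = (-12 - (-3)·-1.5000) / (6) = -2.7500
  x2 = (-1 - (-2)·-2.7500) / (4) = -1.6250

(-2.7500, -1.6250)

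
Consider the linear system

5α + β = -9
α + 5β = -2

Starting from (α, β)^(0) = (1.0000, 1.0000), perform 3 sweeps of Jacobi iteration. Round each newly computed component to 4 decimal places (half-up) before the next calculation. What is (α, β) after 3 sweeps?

Iteration 1:
  α = (-9 - (1)·1.0000) / (5) = -2.0000
  β = (-2 - (1)·1.0000) / (5) = -0.6000
Iteration 2:
  α = (-9 - (1)·-0.6000) / (5) = -1.6800
  β = (-2 - (1)·-2.0000) / (5) = 0.0000
Iteration 3:
  α = (-9 - (1)·0.0000) / (5) = -1.8000
  β = (-2 - (1)·-1.6800) / (5) = -0.0640

(-1.8000, -0.0640)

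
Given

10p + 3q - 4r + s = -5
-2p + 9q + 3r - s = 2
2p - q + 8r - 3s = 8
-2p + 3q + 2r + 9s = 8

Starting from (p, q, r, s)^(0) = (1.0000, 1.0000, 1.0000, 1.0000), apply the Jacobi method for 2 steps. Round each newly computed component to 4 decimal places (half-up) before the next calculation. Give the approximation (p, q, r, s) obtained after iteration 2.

Iteration 1:
  p = (-5 - (3)·1.0000 - (-4)·1.0000 - (1)·1.0000) / (10) = -0.5000
  q = (2 - (-2)·1.0000 - (3)·1.0000 - (-1)·1.0000) / (9) = 0.2222
  r = (8 - (2)·1.0000 - (-1)·1.0000 - (-3)·1.0000) / (8) = 1.2500
  s = (8 - (-2)·1.0000 - (3)·1.0000 - (2)·1.0000) / (9) = 0.5556
Iteration 2:
  p = (-5 - (3)·0.2222 - (-4)·1.2500 - (1)·0.5556) / (10) = -0.1222
  q = (2 - (-2)·-0.5000 - (3)·1.2500 - (-1)·0.5556) / (9) = -0.2438
  r = (8 - (2)·-0.5000 - (-1)·0.2222 - (-3)·0.5556) / (8) = 1.3611
  s = (8 - (-2)·-0.5000 - (3)·0.2222 - (2)·1.2500) / (9) = 0.4259

(-0.1222, -0.2438, 1.3611, 0.4259)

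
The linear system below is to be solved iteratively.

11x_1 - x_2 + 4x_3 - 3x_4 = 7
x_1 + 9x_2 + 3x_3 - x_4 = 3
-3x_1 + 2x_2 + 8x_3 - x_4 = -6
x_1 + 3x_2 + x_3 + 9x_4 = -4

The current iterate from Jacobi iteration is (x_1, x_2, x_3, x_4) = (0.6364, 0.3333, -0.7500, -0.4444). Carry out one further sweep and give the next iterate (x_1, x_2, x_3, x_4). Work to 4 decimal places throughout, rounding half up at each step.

(0.8182, 0.4632, -0.6502, -0.5429)

One sweep:
  x_1 = (7 - (-1)·0.3333 - (4)·-0.7500 - (-3)·-0.4444) / (11) = 0.8182
  x_2 = (3 - (1)·0.6364 - (3)·-0.7500 - (-1)·-0.4444) / (9) = 0.4632
  x_3 = (-6 - (-3)·0.6364 - (2)·0.3333 - (-1)·-0.4444) / (8) = -0.6502
  x_4 = (-4 - (1)·0.6364 - (3)·0.3333 - (1)·-0.7500) / (9) = -0.5429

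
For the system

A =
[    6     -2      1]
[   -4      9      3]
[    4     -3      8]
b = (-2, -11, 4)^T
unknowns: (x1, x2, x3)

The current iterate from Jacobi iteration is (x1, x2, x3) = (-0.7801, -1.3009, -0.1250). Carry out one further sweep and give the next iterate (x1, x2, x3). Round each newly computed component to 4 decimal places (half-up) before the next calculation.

One sweep:
  x1 = (-2 - (-2)·-1.3009 - (1)·-0.1250) / (6) = -0.7461
  x2 = (-11 - (-4)·-0.7801 - (3)·-0.1250) / (9) = -1.5273
  x3 = (4 - (4)·-0.7801 - (-3)·-1.3009) / (8) = 0.4022

(-0.7461, -1.5273, 0.4022)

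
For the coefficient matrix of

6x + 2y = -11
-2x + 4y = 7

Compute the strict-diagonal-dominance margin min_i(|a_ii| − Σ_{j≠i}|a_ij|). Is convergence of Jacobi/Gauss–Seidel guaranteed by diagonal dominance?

2

row 1: |6| − (2) = 4
row 2: |4| − (2) = 2
minimum over rows = 2 → strictly diagonally dominant (convergence guaranteed)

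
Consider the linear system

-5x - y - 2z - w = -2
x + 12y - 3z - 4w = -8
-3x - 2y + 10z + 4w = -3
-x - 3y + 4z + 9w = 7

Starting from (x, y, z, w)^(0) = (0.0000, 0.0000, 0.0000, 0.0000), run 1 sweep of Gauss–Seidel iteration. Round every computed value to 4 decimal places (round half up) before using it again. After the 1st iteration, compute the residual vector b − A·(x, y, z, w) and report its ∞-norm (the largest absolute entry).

2.9244

Iteration 1:
  x = (-2 - (-1)·0.0000 - (-2)·0.0000 - (-1)·0.0000) / (-5) = 0.4000
  y = (-8 - (1)·0.4000 - (-3)·0.0000 - (-4)·0.0000) / (12) = -0.7000
  z = (-3 - (-3)·0.4000 - (-2)·-0.7000 - (4)·0.0000) / (10) = -0.3200
  w = (7 - (-1)·0.4000 - (-3)·-0.7000 - (4)·-0.3200) / (9) = 0.7311
Residual b − A·x = (-0.6089, 1.9644, -2.9244, 0.0001); ∞-norm = 2.9244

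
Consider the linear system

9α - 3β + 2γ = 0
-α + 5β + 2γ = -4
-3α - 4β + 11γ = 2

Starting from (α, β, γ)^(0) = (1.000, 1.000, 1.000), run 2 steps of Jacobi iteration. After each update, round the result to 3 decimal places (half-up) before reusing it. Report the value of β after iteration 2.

Iteration 1:
  α = (0 - (-3)·1.000 - (2)·1.000) / (9) = 0.111
  β = (-4 - (-1)·1.000 - (2)·1.000) / (5) = -1.000
  γ = (2 - (-3)·1.000 - (-4)·1.000) / (11) = 0.818
Iteration 2:
  α = (0 - (-3)·-1.000 - (2)·0.818) / (9) = -0.515
  β = (-4 - (-1)·0.111 - (2)·0.818) / (5) = -1.105
  γ = (2 - (-3)·0.111 - (-4)·-1.000) / (11) = -0.152

-1.105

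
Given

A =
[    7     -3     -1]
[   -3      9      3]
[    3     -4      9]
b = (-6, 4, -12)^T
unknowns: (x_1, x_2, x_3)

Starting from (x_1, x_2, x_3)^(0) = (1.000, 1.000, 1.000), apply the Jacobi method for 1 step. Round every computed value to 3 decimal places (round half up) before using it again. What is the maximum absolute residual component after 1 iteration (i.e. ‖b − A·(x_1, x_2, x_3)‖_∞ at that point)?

3.888

Iteration 1:
  x_1 = (-6 - (-3)·1.000 - (-1)·1.000) / (7) = -0.286
  x_2 = (4 - (-3)·1.000 - (3)·1.000) / (9) = 0.444
  x_3 = (-12 - (3)·1.000 - (-4)·1.000) / (9) = -1.222
Residual b − A·x = (-3.888, 2.812, 1.632); ∞-norm = 3.888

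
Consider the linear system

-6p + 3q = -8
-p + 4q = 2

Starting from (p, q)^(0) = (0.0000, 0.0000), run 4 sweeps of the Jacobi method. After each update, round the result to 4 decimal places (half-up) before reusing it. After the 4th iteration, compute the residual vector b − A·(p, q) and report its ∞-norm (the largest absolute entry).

Iteration 1:
  p = (-8 - (3)·0.0000) / (-6) = 1.3333
  q = (2 - (-1)·0.0000) / (4) = 0.5000
Iteration 2:
  p = (-8 - (3)·0.5000) / (-6) = 1.5833
  q = (2 - (-1)·1.3333) / (4) = 0.8333
Iteration 3:
  p = (-8 - (3)·0.8333) / (-6) = 1.7500
  q = (2 - (-1)·1.5833) / (4) = 0.8958
Iteration 4:
  p = (-8 - (3)·0.8958) / (-6) = 1.7812
  q = (2 - (-1)·1.7500) / (4) = 0.9375
Residual b − A·x = (-0.1253, 0.0312); ∞-norm = 0.1253

0.1253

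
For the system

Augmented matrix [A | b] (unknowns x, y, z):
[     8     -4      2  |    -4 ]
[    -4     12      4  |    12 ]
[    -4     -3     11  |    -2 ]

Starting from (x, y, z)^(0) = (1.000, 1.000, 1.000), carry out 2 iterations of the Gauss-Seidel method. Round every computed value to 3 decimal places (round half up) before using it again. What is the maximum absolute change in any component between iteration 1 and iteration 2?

0.395

Iteration 1:
  x = (-4 - (-4)·1.000 - (2)·1.000) / (8) = -0.250
  y = (12 - (-4)·-0.250 - (4)·1.000) / (12) = 0.583
  z = (-2 - (-4)·-0.250 - (-3)·0.583) / (11) = -0.114
Iteration 2:
  x = (-4 - (-4)·0.583 - (2)·-0.114) / (8) = -0.180
  y = (12 - (-4)·-0.180 - (4)·-0.114) / (12) = 0.978
  z = (-2 - (-4)·-0.180 - (-3)·0.978) / (11) = 0.019
Change: (0.070, 0.395, 0.133) → max |·| = 0.395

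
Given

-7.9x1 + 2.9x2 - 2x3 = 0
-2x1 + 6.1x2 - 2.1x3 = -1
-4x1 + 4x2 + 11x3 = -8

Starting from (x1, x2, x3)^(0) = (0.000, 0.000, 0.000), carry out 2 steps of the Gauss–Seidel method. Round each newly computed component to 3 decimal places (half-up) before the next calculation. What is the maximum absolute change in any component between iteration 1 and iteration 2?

Iteration 1:
  x1 = (0 - (2.9)·0.000 - (-2)·0.000) / (-7.9) = 0.000
  x2 = (-1 - (-2)·0.000 - (-2.1)·0.000) / (6.1) = -0.164
  x3 = (-8 - (-4)·0.000 - (4)·-0.164) / (11) = -0.668
Iteration 2:
  x1 = (0 - (2.9)·-0.164 - (-2)·-0.668) / (-7.9) = 0.109
  x2 = (-1 - (-2)·0.109 - (-2.1)·-0.668) / (6.1) = -0.358
  x3 = (-8 - (-4)·0.109 - (4)·-0.358) / (11) = -0.557
Change: (0.109, -0.194, 0.111) → max |·| = 0.194

0.194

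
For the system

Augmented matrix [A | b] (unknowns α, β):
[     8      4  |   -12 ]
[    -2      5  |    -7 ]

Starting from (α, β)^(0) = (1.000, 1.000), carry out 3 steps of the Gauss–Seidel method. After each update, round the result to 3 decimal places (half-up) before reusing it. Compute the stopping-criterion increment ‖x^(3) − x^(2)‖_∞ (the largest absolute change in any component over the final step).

0.320

Iteration 1:
  α = (-12 - (4)·1.000) / (8) = -2.000
  β = (-7 - (-2)·-2.000) / (5) = -2.200
Iteration 2:
  α = (-12 - (4)·-2.200) / (8) = -0.400
  β = (-7 - (-2)·-0.400) / (5) = -1.560
Iteration 3:
  α = (-12 - (4)·-1.560) / (8) = -0.720
  β = (-7 - (-2)·-0.720) / (5) = -1.688
Change: (-0.320, -0.128) → max |·| = 0.320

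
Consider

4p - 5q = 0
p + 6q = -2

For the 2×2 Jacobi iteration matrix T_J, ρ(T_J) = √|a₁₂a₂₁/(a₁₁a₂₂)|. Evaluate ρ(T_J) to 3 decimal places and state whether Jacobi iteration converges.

a₁₂a₂₁/(a₁₁a₂₂) = (-5)·(1) / ((4)·(6)) = -0.208333
ρ = √|-0.208333| = √0.208333 = 0.456
ρ < 1, so Jacobi converges

0.456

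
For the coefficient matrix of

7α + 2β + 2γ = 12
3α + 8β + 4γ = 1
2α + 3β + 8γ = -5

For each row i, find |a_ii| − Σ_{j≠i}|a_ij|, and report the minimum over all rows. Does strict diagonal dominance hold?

1

row 1: |7| − (2+2) = 3
row 2: |8| − (3+4) = 1
row 3: |8| − (2+3) = 3
minimum over rows = 1 → strictly diagonally dominant (convergence guaranteed)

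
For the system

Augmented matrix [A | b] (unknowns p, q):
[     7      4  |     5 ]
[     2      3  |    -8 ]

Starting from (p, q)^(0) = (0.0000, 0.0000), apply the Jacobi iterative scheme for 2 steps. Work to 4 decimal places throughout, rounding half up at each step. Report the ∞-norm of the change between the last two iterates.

Iteration 1:
  p = (5 - (4)·0.0000) / (7) = 0.7143
  q = (-8 - (2)·0.0000) / (3) = -2.6667
Iteration 2:
  p = (5 - (4)·-2.6667) / (7) = 2.2381
  q = (-8 - (2)·0.7143) / (3) = -3.1429
Change: (1.5238, -0.4762) → max |·| = 1.5238

1.5238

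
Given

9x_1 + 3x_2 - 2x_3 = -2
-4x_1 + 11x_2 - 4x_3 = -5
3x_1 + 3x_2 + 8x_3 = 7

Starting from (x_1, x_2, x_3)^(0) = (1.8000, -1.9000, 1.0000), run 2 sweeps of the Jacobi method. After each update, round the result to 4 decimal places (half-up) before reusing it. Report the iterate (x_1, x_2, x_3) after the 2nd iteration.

Iteration 1:
  x_1 = (-2 - (3)·-1.9000 - (-2)·1.0000) / (9) = 0.6333
  x_2 = (-5 - (-4)·1.8000 - (-4)·1.0000) / (11) = 0.5636
  x_3 = (7 - (3)·1.8000 - (3)·-1.9000) / (8) = 0.9125
Iteration 2:
  x_1 = (-2 - (3)·0.5636 - (-2)·0.9125) / (9) = -0.2073
  x_2 = (-5 - (-4)·0.6333 - (-4)·0.9125) / (11) = 0.1076
  x_3 = (7 - (3)·0.6333 - (3)·0.5636) / (8) = 0.4262

(-0.2073, 0.1076, 0.4262)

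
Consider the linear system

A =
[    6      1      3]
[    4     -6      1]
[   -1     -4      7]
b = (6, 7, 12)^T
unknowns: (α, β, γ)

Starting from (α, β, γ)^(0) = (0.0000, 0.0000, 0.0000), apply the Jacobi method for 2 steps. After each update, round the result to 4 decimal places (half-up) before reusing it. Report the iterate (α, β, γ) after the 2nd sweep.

Iteration 1:
  α = (6 - (1)·0.0000 - (3)·0.0000) / (6) = 1.0000
  β = (7 - (4)·0.0000 - (1)·0.0000) / (-6) = -1.1667
  γ = (12 - (-1)·0.0000 - (-4)·0.0000) / (7) = 1.7143
Iteration 2:
  α = (6 - (1)·-1.1667 - (3)·1.7143) / (6) = 0.3373
  β = (7 - (4)·1.0000 - (1)·1.7143) / (-6) = -0.2143
  γ = (12 - (-1)·1.0000 - (-4)·-1.1667) / (7) = 1.1905

(0.3373, -0.2143, 1.1905)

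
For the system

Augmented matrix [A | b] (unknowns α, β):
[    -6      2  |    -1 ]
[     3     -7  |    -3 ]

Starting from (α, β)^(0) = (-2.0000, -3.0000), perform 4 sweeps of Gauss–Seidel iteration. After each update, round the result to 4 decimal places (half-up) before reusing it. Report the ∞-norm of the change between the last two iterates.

Iteration 1:
  α = (-1 - (2)·-3.0000) / (-6) = -0.8333
  β = (-3 - (3)·-0.8333) / (-7) = 0.0714
Iteration 2:
  α = (-1 - (2)·0.0714) / (-6) = 0.1905
  β = (-3 - (3)·0.1905) / (-7) = 0.5102
Iteration 3:
  α = (-1 - (2)·0.5102) / (-6) = 0.3367
  β = (-3 - (3)·0.3367) / (-7) = 0.5729
Iteration 4:
  α = (-1 - (2)·0.5729) / (-6) = 0.3576
  β = (-3 - (3)·0.3576) / (-7) = 0.5818
Change: (0.0209, 0.0089) → max |·| = 0.0209

0.0209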